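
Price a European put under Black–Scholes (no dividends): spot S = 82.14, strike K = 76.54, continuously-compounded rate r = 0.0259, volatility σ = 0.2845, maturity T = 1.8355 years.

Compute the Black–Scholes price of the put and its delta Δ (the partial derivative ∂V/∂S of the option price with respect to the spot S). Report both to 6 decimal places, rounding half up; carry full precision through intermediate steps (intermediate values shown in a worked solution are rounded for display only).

σ√T = 0.2845·√1.8355 = 0.385442
d₁ = (ln(S/K) + (r+σ²/2)T) / (σ√T) = (ln(82.14/76.54) + (0.0259+0.2845²/2)·1.8355) / 0.385442 = (0.070612 + 0.121822) / 0.385442 = 0.499255
d₂ = d₁ − σ√T = 0.499255 − 0.385442 = 0.113813
e^{−rT} = e^{−0.0259·1.8355} = 0.953573
N(−d₁) = 0.308800,  N(−d₂) = 0.454693
Put price V = K·e^{−rT}·N(−d₂) − S·N(−d₁) = 33.186451 − 25.364825 = 7.821626
Δ = −N(−d₁) = -0.308800

price = 7.821626
Δ = -0.308800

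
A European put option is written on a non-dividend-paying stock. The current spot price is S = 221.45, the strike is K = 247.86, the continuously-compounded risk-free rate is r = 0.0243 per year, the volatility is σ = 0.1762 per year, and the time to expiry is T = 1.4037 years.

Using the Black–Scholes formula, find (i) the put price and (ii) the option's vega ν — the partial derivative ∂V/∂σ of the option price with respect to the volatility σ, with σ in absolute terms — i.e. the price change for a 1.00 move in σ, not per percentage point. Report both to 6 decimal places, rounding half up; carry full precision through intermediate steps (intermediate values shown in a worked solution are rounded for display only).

σ√T = 0.1762·√1.4037 = 0.208758
d₁ = (ln(S/K) + (r+σ²/2)T) / (σ√T) = (ln(221.45/247.86) + (0.0243+0.1762²/2)·1.4037) / 0.208758 = (-0.112667 + 0.055900) / 0.208758 = -0.271929
d₂ = d₁ − σ√T = -0.271929 − 0.208758 = -0.480687
e^{−rT} = e^{−0.0243·1.4037} = 0.966465
N(−d₁) = 0.607162,  N(−d₂) = 0.684631
Put price V = K·e^{−rT}·N(−d₂) − S·N(−d₁) = 164.001941 − 134.455974 = 29.545967
φ(d₁) = (1/√(2π))·e^{−d₁²/2} = 0.384462
ν = S·φ(d₁)·√T = 100.870887

price = 29.545967
ν = 100.870887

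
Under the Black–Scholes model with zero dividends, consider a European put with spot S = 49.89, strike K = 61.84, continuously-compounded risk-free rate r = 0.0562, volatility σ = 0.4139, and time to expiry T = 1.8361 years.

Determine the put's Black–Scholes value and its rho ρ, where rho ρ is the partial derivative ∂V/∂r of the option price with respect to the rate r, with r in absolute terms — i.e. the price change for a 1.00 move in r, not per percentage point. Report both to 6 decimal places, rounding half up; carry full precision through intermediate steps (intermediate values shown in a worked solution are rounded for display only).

price = 14.835362
ρ = -70.064086

σ√T = 0.4139·√1.8361 = 0.560846
d₁ = (ln(S/K) + (r+σ²/2)T) / (σ√T) = (ln(49.89/61.84) + (0.0562+0.4139²/2)·1.8361) / 0.560846 = (-0.214730 + 0.260463) / 0.560846 = 0.081543
d₂ = d₁ − σ√T = 0.081543 − 0.560846 = -0.479303
e^{−rT} = e^{−0.0562·1.8361} = 0.901957
N(−d₁) = 0.467505,  N(−d₂) = 0.684138
Put price V = K·e^{−rT}·N(−d₂) − S·N(−d₁) = 38.159188 − 23.323827 = 14.835362
ρ = −K·T·e^{−rT}·N(−d₂) = -70.064086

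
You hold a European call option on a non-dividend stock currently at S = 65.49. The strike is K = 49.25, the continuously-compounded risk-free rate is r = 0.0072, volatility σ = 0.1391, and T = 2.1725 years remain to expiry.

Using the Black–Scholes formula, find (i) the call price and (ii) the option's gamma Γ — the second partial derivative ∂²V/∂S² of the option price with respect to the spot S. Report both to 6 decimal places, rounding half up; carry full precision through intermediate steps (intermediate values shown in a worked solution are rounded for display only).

price = 17.368453
Γ = 0.008679

σ√T = 0.1391·√2.1725 = 0.205025
d₁ = (ln(S/K) + (r+σ²/2)T) / (σ√T) = (ln(65.49/49.25) + (0.0072+0.1391²/2)·2.1725) / 0.205025 = (0.284988 + 0.036660) / 0.205025 = 1.568821
d₂ = d₁ − σ√T = 1.568821 − 0.205025 = 1.363796
e^{−rT} = e^{−0.0072·2.1725} = 0.984480
N(d₁) = 0.941655,  N(d₂) = 0.913684
Call price V = S·N(d₁) − K·e^{−rT}·N(d₂) = 61.669000 − 44.300547 = 17.368453
φ(d₁) = (1/√(2π))·e^{−d₁²/2} = 0.116538
Γ = φ(d₁) / (S·σ·√T) = 0.008679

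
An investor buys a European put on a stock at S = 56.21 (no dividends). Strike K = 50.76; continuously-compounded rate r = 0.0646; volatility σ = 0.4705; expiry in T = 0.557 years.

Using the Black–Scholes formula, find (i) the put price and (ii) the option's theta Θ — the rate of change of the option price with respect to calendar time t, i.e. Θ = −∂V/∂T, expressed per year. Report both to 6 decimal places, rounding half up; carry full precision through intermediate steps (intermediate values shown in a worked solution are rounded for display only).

σ√T = 0.4705·√0.557 = 0.351146
d₁ = (ln(S/K) + (r+σ²/2)T) / (σ√T) = (ln(56.21/50.76) + (0.0646+0.4705²/2)·0.557) / 0.351146 = (0.101986 + 0.097634) / 0.351146 = 0.568482
d₂ = d₁ − σ√T = 0.568482 − 0.351146 = 0.217336
e^{−rT} = e^{−0.0646·0.557} = 0.964657
N(−d₁) = 0.284854,  N(−d₂) = 0.413973
Put price V = K·e^{−rT}·N(−d₂) − S·N(−d₁) = 20.270617 − 16.011641 = 4.258976
φ(d₁) = (1/√(2π))·e^{−d₁²/2} = 0.339418
Θ = −S·φ(d₁)·σ/(2√T) + r·K·e^{−rT}·N(−d₂) = −6.013813 + 1.309482 = -4.704331

price = 4.258976
Θ = -4.704331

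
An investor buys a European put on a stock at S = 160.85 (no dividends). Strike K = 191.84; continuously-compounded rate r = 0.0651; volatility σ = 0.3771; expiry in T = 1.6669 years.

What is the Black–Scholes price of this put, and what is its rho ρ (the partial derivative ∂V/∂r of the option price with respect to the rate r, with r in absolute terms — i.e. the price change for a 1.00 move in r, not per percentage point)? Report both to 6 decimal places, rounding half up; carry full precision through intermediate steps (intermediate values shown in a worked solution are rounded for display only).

price = 37.953165
ρ = -186.173983

σ√T = 0.3771·√1.6669 = 0.486868
d₁ = (ln(S/K) + (r+σ²/2)T) / (σ√T) = (ln(160.85/191.84) + (0.0651+0.3771²/2)·1.6669) / 0.486868 = (-0.176189 + 0.227035) / 0.486868 = 0.104435
d₂ = d₁ − σ√T = 0.104435 − 0.486868 = -0.382433
e^{−rT} = e^{−0.0651·1.6669} = 0.897165
N(−d₁) = 0.458412,  N(−d₂) = 0.648930
Put price V = K·e^{−rT}·N(−d₂) − S·N(−d₁) = 111.688753 − 73.735589 = 37.953165
ρ = −K·T·e^{−rT}·N(−d₂) = -186.173983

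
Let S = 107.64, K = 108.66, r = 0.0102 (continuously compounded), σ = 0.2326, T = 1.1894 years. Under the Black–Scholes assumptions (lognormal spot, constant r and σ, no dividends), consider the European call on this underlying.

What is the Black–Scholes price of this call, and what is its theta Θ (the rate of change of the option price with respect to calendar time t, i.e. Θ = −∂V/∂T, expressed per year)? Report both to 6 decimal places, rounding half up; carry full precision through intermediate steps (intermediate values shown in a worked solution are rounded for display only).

price = 10.995217
Θ = -5.033073

σ√T = 0.2326·√1.1894 = 0.253673
d₁ = (ln(S/K) + (r+σ²/2)T) / (σ√T) = (ln(107.64/108.66) + (0.0102+0.2326²/2)·1.1894) / 0.253673 = (-0.009431 + 0.044307) / 0.253673 = 0.137482
d₂ = d₁ − σ√T = 0.137482 − 0.253673 = -0.116191
e^{−rT} = e^{−0.0102·1.1894} = 0.987941
N(d₁) = 0.554675,  N(d₂) = 0.453751
Call price V = S·N(d₁) − K·e^{−rT}·N(d₂) = 59.705218 − 48.710001 = 10.995217
φ(d₁) = (1/√(2π))·e^{−d₁²/2} = 0.395190
Θ = −S·φ(d₁)·σ/(2√T) − r·K·e^{−rT}·N(d₂) = −4.536231 − 0.496842 = -5.033073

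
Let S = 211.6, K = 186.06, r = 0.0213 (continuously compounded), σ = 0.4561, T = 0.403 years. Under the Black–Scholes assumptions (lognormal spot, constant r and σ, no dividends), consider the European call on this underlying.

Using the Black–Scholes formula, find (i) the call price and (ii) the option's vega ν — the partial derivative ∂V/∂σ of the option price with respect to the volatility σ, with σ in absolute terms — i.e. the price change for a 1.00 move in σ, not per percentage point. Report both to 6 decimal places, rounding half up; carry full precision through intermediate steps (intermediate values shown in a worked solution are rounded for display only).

σ√T = 0.4561·√0.403 = 0.289543
d₁ = (ln(S/K) + (r+σ²/2)T) / (σ√T) = (ln(211.6/186.06) + (0.0213+0.4561²/2)·0.403) / 0.289543 = (0.128628 + 0.050501) / 0.289543 = 0.618665
d₂ = d₁ − σ√T = 0.618665 − 0.289543 = 0.329122
e^{−rT} = e^{−0.0213·0.403} = 0.991453
N(d₁) = 0.731931,  N(d₂) = 0.628968
Call price V = S·N(d₁) − K·e^{−rT}·N(d₂) = 154.876687 − 116.025607 = 38.851080
φ(d₁) = (1/√(2π))·e^{−d₁²/2} = 0.329456
ν = S·φ(d₁)·√T = 44.255370

price = 38.851080
ν = 44.255370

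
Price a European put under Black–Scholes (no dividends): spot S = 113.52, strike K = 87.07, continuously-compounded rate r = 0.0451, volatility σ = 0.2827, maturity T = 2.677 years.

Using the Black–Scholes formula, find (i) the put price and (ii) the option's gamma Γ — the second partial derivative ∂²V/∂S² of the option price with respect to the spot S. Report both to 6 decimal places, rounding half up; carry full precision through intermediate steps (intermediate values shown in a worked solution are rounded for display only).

price = 4.817190
Γ = 0.004306

σ√T = 0.2827·√2.677 = 0.462541
d₁ = (ln(S/K) + (r+σ²/2)T) / (σ√T) = (ln(113.52/87.07) + (0.0451+0.2827²/2)·2.677) / 0.462541 = (0.265267 + 0.227705) / 0.462541 = 1.065790
d₂ = d₁ − σ√T = 1.065790 − 0.462541 = 0.603249
e^{−rT} = e^{−0.0451·2.677} = 0.886271
N(−d₁) = 0.143259,  N(−d₂) = 0.273171
Put price V = K·e^{−rT}·N(−d₂) − S·N(−d₁) = 21.079984 − 16.262794 = 4.817190
φ(d₁) = (1/√(2π))·e^{−d₁²/2} = 0.226074
Γ = φ(d₁) / (S·σ·√T) = 0.004306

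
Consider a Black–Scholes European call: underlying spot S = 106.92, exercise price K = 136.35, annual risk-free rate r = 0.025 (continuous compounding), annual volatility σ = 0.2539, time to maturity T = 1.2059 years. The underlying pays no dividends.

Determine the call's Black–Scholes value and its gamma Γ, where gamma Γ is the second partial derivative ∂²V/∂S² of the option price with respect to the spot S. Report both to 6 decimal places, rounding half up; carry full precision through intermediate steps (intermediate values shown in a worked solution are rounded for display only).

price = 4.222004
Γ = 0.011011

σ√T = 0.2539·√1.2059 = 0.278816
d₁ = (ln(S/K) + (r+σ²/2)T) / (σ√T) = (ln(106.92/136.35) + (0.025+0.2539²/2)·1.2059) / 0.278816 = (-0.243144 + 0.069017) / 0.278816 = -0.624524
d₂ = d₁ − σ√T = -0.624524 − 0.278816 = -0.903340
e^{−rT} = e^{−0.025·1.2059} = 0.970302
N(d₁) = 0.266142,  N(d₂) = 0.183173
Call price V = S·N(d₁) − K·e^{−rT}·N(d₂) = 28.455893 − 24.233888 = 4.222004
φ(d₁) = (1/√(2π))·e^{−d₁²/2} = 0.328259
Γ = φ(d₁) / (S·σ·√T) = 0.011011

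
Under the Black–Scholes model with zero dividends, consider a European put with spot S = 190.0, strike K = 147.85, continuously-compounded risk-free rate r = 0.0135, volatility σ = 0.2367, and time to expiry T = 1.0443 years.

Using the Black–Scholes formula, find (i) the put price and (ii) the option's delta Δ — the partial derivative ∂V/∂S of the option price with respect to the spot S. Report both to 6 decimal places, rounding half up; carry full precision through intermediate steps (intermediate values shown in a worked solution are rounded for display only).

σ√T = 0.2367·√1.0443 = 0.241886
d₁ = (ln(S/K) + (r+σ²/2)T) / (σ√T) = (ln(190.0/147.85) + (0.0135+0.2367²/2)·1.0443) / 0.241886 = (0.250826 + 0.043352) / 0.241886 = 1.216185
d₂ = d₁ − σ√T = 1.216185 − 0.241886 = 0.974299
e^{−rT} = e^{−0.0135·1.0443} = 0.986001
N(−d₁) = 0.111957,  N(−d₂) = 0.164954
Put price V = K·e^{−rT}·N(−d₂) − S·N(−d₁) = 24.047030 − 21.271861 = 2.775169
Δ = −N(−d₁) = -0.111957

price = 2.775169
Δ = -0.111957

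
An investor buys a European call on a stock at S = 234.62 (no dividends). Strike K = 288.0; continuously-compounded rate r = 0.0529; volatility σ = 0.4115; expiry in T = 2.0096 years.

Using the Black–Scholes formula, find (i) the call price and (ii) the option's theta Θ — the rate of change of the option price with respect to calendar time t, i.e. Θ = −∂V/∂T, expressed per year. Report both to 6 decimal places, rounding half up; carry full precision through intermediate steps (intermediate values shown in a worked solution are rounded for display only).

σ√T = 0.4115·√2.0096 = 0.583344
d₁ = (ln(S/K) + (r+σ²/2)T) / (σ√T) = (ln(234.62/288.0) + (0.0529+0.4115²/2)·2.0096) / 0.583344 = (-0.204993 + 0.276453) / 0.583344 = 0.122500
d₂ = d₁ − σ√T = 0.122500 − 0.583344 = -0.460844
e^{−rT} = e^{−0.0529·2.0096} = 0.899148
N(d₁) = 0.548748,  N(d₂) = 0.322455
Call price V = S·N(d₁) − K·e^{−rT}·N(d₂) = 128.747362 − 83.501269 = 45.246093
φ(d₁) = (1/√(2π))·e^{−d₁²/2} = 0.395960
Θ = −S·φ(d₁)·σ/(2√T) − r·K·e^{−rT}·N(d₂) = −13.483467 − 4.417217 = -17.900684

price = 45.246093
Θ = -17.900684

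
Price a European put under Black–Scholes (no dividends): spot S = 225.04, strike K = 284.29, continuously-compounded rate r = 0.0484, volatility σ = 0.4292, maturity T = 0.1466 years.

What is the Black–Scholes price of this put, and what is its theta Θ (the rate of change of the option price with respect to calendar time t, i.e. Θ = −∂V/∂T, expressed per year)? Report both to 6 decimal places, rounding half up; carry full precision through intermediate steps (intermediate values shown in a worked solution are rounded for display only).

σ√T = 0.4292·√0.1466 = 0.164334
d₁ = (ln(S/K) + (r+σ²/2)T) / (σ√T) = (ln(225.04/284.29) + (0.0484+0.4292²/2)·0.1466) / 0.164334 = (-0.233717 + 0.020598) / 0.164334 = -1.296864
d₂ = d₁ − σ√T = -1.296864 − 0.164334 = -1.461197
e^{−rT} = e^{−0.0484·0.1466} = 0.992930
N(−d₁) = 0.902661,  N(−d₂) = 0.928019
Put price V = K·e^{−rT}·N(−d₂) − S·N(−d₁) = 261.961288 − 203.134824 = 58.826463
φ(d₁) = (1/√(2π))·e^{−d₁²/2} = 0.172068
Θ = −S·φ(d₁)·σ/(2√T) + r·K·e^{−rT}·N(−d₂) = −21.703122 + 12.678926 = -9.024195

price = 58.826463
Θ = -9.024195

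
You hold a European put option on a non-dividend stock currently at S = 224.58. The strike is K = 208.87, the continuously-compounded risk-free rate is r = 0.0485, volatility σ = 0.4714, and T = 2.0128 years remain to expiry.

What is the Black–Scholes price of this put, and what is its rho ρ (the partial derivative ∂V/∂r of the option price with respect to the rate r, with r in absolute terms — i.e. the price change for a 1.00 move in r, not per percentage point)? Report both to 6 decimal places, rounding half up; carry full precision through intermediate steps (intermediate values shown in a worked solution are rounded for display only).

σ√T = 0.4714·√2.0128 = 0.668790
d₁ = (ln(S/K) + (r+σ²/2)T) / (σ√T) = (ln(224.58/208.87) + (0.0485+0.4714²/2)·2.0128) / 0.668790 = (0.072520 + 0.321261) / 0.668790 = 0.588796
d₂ = d₁ − σ√T = 0.588796 − 0.668790 = -0.079994
e^{−rT} = e^{−0.0485·2.0128} = 0.906993
N(−d₁) = 0.277999,  N(−d₂) = 0.531879
Put price V = K·e^{−rT}·N(−d₂) − S·N(−d₁) = 100.761083 − 62.433040 = 38.328043
ρ = −K·T·e^{−rT}·N(−d₂) = -202.811908

price = 38.328043
ρ = -202.811908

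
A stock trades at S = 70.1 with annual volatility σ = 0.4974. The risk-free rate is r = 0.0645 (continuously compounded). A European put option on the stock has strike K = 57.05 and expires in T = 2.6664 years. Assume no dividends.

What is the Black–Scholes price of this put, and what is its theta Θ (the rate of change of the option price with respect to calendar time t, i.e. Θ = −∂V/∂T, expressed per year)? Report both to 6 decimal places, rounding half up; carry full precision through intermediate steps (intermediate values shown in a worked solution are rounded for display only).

σ√T = 0.4974·√2.6664 = 0.812210
d₁ = (ln(S/K) + (r+σ²/2)T) / (σ√T) = (ln(70.1/57.05) + (0.0645+0.4974²/2)·2.6664) / 0.812210 = (0.205995 + 0.501825) / 0.812210 = 0.871474
d₂ = d₁ − σ√T = 0.871474 − 0.812210 = 0.059264
e^{−rT} = e^{−0.0645·2.6664} = 0.841994
N(−d₁) = 0.191748,  N(−d₂) = 0.476371
Put price V = K·e^{−rT}·N(−d₂) − S·N(−d₁) = 22.882829 − 13.441510 = 9.441318
φ(d₁) = (1/√(2π))·e^{−d₁²/2} = 0.272894
Θ = −S·φ(d₁)·σ/(2√T) + r·K·e^{−rT}·N(−d₂) = −2.913567 + 1.475942 = -1.437624

price = 9.441318
Θ = -1.437624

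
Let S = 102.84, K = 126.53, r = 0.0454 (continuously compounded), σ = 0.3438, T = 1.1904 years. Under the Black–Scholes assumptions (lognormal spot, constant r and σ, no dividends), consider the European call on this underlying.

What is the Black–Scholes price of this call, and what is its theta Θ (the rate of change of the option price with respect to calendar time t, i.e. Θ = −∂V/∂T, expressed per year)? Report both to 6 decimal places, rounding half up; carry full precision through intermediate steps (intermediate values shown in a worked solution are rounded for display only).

σ√T = 0.3438·√1.1904 = 0.375105
d₁ = (ln(S/K) + (r+σ²/2)T) / (σ√T) = (ln(102.84/126.53) + (0.0454+0.3438²/2)·1.1904) / 0.375105 = (-0.207305 + 0.124396) / 0.375105 = -0.221030
d₂ = d₁ − σ√T = -0.221030 − 0.375105 = -0.596134
e^{−rT} = e^{−0.0454·1.1904} = 0.947390
N(d₁) = 0.412535,  N(d₂) = 0.275543
Call price V = S·N(d₁) − K·e^{−rT}·N(d₂) = 42.425071 − 33.030226 = 9.394845
φ(d₁) = (1/√(2π))·e^{−d₁²/2} = 0.389315
Θ = −S·φ(d₁)·σ/(2√T) − r·K·e^{−rT}·N(d₂) = −6.308020 − 1.499572 = -7.807592

price = 9.394845
Θ = -7.807592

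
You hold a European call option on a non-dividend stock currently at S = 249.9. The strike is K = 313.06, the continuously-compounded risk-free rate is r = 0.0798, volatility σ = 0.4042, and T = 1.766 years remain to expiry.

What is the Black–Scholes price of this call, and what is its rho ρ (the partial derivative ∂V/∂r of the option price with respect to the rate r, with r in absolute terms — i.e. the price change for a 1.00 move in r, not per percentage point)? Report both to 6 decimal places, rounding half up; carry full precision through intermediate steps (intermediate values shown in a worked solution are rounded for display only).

σ√T = 0.4042·√1.766 = 0.537145
d₁ = (ln(S/K) + (r+σ²/2)T) / (σ√T) = (ln(249.9/313.06) + (0.0798+0.4042²/2)·1.766) / 0.537145 = (-0.225334 + 0.285189) / 0.537145 = 0.111432
d₂ = d₁ − σ√T = 0.111432 − 0.537145 = -0.425713
e^{−rT} = e^{−0.0798·1.766} = 0.868553
N(d₁) = 0.544363,  N(d₂) = 0.335158
Call price V = S·N(d₁) − K·e^{−rT}·N(d₂) = 136.036353 − 91.132665 = 44.903688
ρ = K·T·e^{−rT}·N(d₂) = 160.940286

price = 44.903688
ρ = 160.940286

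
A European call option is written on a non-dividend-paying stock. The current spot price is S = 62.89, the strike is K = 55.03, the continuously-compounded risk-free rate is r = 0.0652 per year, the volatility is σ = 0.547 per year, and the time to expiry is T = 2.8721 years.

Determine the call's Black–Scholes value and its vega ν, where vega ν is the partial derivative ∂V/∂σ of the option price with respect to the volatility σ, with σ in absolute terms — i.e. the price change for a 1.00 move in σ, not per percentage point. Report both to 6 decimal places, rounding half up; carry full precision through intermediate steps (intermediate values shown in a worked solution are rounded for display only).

price = 29.057066
ν = 30.639791

σ√T = 0.547·√2.8721 = 0.927016
d₁ = (ln(S/K) + (r+σ²/2)T) / (σ√T) = (ln(62.89/55.03) + (0.0652+0.547²/2)·2.8721) / 0.927016 = (0.133509 + 0.616940) / 0.927016 = 0.809532
d₂ = d₁ − σ√T = 0.809532 − 0.927016 = -0.117484
e^{−rT} = e^{−0.0652·2.8721} = 0.829227
N(d₁) = 0.790895,  N(d₂) = 0.453238
Call price V = S·N(d₁) − K·e^{−rT}·N(d₂) = 49.739407 − 20.682342 = 29.057066
φ(d₁) = (1/√(2π))·e^{−d₁²/2} = 0.287478
ν = S·φ(d₁)·√T = 30.639791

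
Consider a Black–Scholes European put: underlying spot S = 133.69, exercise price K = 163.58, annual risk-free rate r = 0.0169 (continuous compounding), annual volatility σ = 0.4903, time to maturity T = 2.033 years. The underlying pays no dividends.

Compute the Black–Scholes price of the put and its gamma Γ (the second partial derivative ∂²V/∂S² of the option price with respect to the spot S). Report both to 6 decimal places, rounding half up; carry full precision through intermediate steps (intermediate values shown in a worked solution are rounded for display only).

price = 53.141385
Γ = 0.004243

σ√T = 0.4903·√2.033 = 0.699086
d₁ = (ln(S/K) + (r+σ²/2)T) / (σ√T) = (ln(133.69/163.58) + (0.0169+0.4903²/2)·2.033) / 0.699086 = (-0.201778 + 0.278718) / 0.699086 = 0.110058
d₂ = d₁ − σ√T = 0.110058 − 0.699086 = -0.589028
e^{−rT} = e^{−0.0169·2.033} = 0.966226
N(−d₁) = 0.456182,  N(−d₂) = 0.722079
Put price V = K·e^{−rT}·N(−d₂) − S·N(−d₁) = 114.128329 − 60.986944 = 53.141385
φ(d₁) = (1/√(2π))·e^{−d₁²/2} = 0.396533
Γ = φ(d₁) / (S·σ·√T) = 0.004243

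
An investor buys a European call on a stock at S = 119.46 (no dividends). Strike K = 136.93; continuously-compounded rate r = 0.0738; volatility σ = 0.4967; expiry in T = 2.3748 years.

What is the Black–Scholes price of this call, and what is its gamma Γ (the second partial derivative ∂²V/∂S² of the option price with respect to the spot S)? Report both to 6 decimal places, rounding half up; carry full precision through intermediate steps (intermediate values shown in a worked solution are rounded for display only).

price = 37.244589
Γ = 0.003972

σ√T = 0.4967·√2.3748 = 0.765434
d₁ = (ln(S/K) + (r+σ²/2)T) / (σ√T) = (ln(119.46/136.93) + (0.0738+0.4967²/2)·2.3748) / 0.765434 = (-0.136488 + 0.468205) / 0.765434 = 0.433371
d₂ = d₁ − σ√T = 0.433371 − 0.765434 = -0.332063
e^{−rT} = e^{−0.0738·2.3748} = 0.839239
N(d₁) = 0.667627,  N(d₂) = 0.369921
Call price V = S·N(d₁) − K·e^{−rT}·N(d₂) = 79.754745 − 42.510157 = 37.244589
φ(d₁) = (1/√(2π))·e^{−d₁²/2} = 0.363185
Γ = φ(d₁) / (S·σ·√T) = 0.003972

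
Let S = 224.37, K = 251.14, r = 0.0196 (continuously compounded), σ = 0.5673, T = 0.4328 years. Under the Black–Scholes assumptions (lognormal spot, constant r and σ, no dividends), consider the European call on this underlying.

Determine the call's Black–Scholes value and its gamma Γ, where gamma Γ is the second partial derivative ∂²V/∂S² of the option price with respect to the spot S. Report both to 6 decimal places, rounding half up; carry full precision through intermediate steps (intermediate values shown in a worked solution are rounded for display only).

σ√T = 0.5673·√0.4328 = 0.373213
d₁ = (ln(S/K) + (r+σ²/2)T) / (σ√T) = (ln(224.37/251.14) + (0.0196+0.5673²/2)·0.4328) / 0.373213 = (-0.112714 + 0.078127) / 0.373213 = -0.092675
d₂ = d₁ − σ√T = -0.092675 − 0.373213 = -0.465887
e^{−rT} = e^{−0.0196·0.4328} = 0.991553
N(d₁) = 0.463081,  N(d₂) = 0.320648
Call price V = S·N(d₁) − K·e^{−rT}·N(d₂) = 103.901492 − 79.847344 = 24.054148
φ(d₁) = (1/√(2π))·e^{−d₁²/2} = 0.397233
Γ = φ(d₁) / (S·σ·√T) = 0.004744

price = 24.054148
Γ = 0.004744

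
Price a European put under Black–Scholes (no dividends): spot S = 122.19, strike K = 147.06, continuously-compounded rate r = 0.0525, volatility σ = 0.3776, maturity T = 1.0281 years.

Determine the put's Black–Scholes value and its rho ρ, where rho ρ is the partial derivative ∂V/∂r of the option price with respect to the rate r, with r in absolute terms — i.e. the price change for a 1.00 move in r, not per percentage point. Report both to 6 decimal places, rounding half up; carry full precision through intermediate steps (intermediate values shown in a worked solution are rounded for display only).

price = 29.562622
ρ = -100.767450

σ√T = 0.3776·√1.0281 = 0.382869
d₁ = (ln(S/K) + (r+σ²/2)T) / (σ√T) = (ln(122.19/147.06) + (0.0525+0.3776²/2)·1.0281) / 0.382869 = (-0.185263 + 0.127269) / 0.382869 = -0.151473
d₂ = d₁ − σ√T = -0.151473 − 0.382869 = -0.534341
e^{−rT} = e^{−0.0525·1.0281} = 0.947456
N(−d₁) = 0.560198,  N(−d₂) = 0.703447
Put price V = K·e^{−rT}·N(−d₂) − S·N(−d₁) = 98.013277 − 68.450655 = 29.562622
ρ = −K·T·e^{−rT}·N(−d₂) = -100.767450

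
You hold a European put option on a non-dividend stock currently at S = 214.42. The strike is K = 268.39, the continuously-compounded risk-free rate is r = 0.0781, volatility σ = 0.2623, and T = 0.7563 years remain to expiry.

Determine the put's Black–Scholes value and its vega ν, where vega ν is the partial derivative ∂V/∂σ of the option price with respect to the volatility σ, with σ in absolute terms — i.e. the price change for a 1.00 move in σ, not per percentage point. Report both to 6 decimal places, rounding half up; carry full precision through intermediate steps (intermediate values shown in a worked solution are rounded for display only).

price = 45.820877
ν = 61.717001

σ√T = 0.2623·√0.7563 = 0.228111
d₁ = (ln(S/K) + (r+σ²/2)T) / (σ√T) = (ln(214.42/268.39) + (0.0781+0.2623²/2)·0.7563) / 0.228111 = (-0.224504 + 0.085084) / 0.228111 = -0.611196
d₂ = d₁ − σ√T = -0.611196 − 0.228111 = -0.839306
e^{−rT} = e^{−0.0781·0.7563} = 0.942644
N(−d₁) = 0.729465,  N(−d₂) = 0.799351
Put price V = K·e^{−rT}·N(−d₂) − S·N(−d₁) = 202.232766 − 156.411889 = 45.820877
φ(d₁) = (1/√(2π))·e^{−d₁²/2} = 0.330973
ν = S·φ(d₁)·√T = 61.717001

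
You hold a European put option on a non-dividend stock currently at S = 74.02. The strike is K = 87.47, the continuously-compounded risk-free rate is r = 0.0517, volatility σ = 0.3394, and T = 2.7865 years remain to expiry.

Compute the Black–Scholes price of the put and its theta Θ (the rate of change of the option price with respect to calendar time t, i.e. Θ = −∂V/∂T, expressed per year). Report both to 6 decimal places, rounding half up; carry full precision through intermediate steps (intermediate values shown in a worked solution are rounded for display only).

σ√T = 0.3394·√2.7865 = 0.566554
d₁ = (ln(S/K) + (r+σ²/2)T) / (σ√T) = (ln(74.02/87.47) + (0.0517+0.3394²/2)·2.7865) / 0.566554 = (-0.166961 + 0.304554) / 0.566554 = 0.242860
d₂ = d₁ − σ√T = 0.242860 − 0.566554 = -0.323694
e^{−rT} = e^{−0.0517·2.7865} = 0.865834
N(−d₁) = 0.404057,  N(−d₂) = 0.626915
Put price V = K·e^{−rT}·N(−d₂) − S·N(−d₁) = 47.479111 − 29.908297 = 17.570814
φ(d₁) = (1/√(2π))·e^{−d₁²/2} = 0.387349
Θ = −S·φ(d₁)·σ/(2√T) + r·K·e^{−rT}·N(−d₂) = −2.914768 + 2.454670 = -0.460097

price = 17.570814
Θ = -0.460097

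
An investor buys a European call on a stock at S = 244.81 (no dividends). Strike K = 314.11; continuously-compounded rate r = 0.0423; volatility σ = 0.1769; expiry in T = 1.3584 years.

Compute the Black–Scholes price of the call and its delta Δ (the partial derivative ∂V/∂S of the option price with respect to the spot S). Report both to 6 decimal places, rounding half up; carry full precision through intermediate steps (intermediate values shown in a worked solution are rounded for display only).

price = 5.259269
Δ = 0.204068

σ√T = 0.1769·√1.3584 = 0.206178
d₁ = (ln(S/K) + (r+σ²/2)T) / (σ√T) = (ln(244.81/314.11) + (0.0423+0.1769²/2)·1.3584) / 0.206178 = (-0.249261 + 0.078715) / 0.206178 = -0.827179
d₂ = d₁ − σ√T = -0.827179 − 0.206178 = -1.033357
e^{−rT} = e^{−0.0423·1.3584} = 0.944159
N(d₁) = 0.204068,  N(d₂) = 0.150718
Call price V = S·N(d₁) − K·e^{−rT}·N(d₂) = 49.957823 − 44.698554 = 5.259269
Δ = N(d₁) = 0.204068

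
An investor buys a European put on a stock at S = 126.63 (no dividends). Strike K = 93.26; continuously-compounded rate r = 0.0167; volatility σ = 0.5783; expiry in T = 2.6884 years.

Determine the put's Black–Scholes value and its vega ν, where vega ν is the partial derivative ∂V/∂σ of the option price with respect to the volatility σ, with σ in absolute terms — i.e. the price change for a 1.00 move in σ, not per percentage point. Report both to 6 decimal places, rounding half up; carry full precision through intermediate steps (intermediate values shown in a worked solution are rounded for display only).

price = 23.040945
ν = 58.009373

σ√T = 0.5783·√2.6884 = 0.948200
d₁ = (ln(S/K) + (r+σ²/2)T) / (σ√T) = (ln(126.63/93.26) + (0.0167+0.5783²/2)·2.6884) / 0.948200 = (0.305878 + 0.494438) / 0.948200 = 0.844037
d₂ = d₁ − σ√T = 0.844037 − 0.948200 = -0.104163
e^{−rT} = e^{−0.0167·2.6884} = 0.956097
N(−d₁) = 0.199324,  N(−d₂) = 0.541480
Put price V = K·e^{−rT}·N(−d₂) − S·N(−d₁) = 48.281381 − 25.240436 = 23.040945
φ(d₁) = (1/√(2π))·e^{−d₁²/2} = 0.279392
ν = S·φ(d₁)·√T = 58.009373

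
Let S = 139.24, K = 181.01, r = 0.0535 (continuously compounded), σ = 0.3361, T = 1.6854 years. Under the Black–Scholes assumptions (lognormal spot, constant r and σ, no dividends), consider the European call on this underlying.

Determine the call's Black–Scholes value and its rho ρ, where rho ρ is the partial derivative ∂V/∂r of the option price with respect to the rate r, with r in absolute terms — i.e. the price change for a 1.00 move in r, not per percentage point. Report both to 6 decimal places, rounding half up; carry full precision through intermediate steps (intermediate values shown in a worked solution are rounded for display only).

price = 15.208778
ρ = 75.270656

σ√T = 0.3361·√1.6854 = 0.436335
d₁ = (ln(S/K) + (r+σ²/2)T) / (σ√T) = (ln(139.24/181.01) + (0.0535+0.3361²/2)·1.6854) / 0.436335 = (-0.262353 + 0.185363) / 0.436335 = -0.176448
d₂ = d₁ − σ√T = -0.176448 − 0.436335 = -0.612782
e^{−rT} = e^{−0.0535·1.6854} = 0.913777
N(d₁) = 0.429971,  N(d₂) = 0.270010
Call price V = S·N(d₁) − K·e^{−rT}·N(d₂) = 59.869188 − 44.660410 = 15.208778
ρ = K·T·e^{−rT}·N(d₂) = 75.270656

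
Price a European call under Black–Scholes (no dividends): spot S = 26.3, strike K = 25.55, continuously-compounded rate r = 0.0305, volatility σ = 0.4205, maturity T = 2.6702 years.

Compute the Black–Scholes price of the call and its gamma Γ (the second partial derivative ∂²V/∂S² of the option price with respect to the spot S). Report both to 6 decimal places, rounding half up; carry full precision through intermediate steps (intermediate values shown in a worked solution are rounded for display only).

σ√T = 0.4205·√2.6702 = 0.687128
d₁ = (ln(S/K) + (r+σ²/2)T) / (σ√T) = (ln(26.3/25.55) + (0.0305+0.4205²/2)·2.6702) / 0.687128 = (0.028932 + 0.317514) / 0.687128 = 0.504193
d₂ = d₁ − σ√T = 0.504193 − 0.687128 = -0.182935
e^{−rT} = e^{−0.0305·2.6702} = 0.921787
N(d₁) = 0.692937,  N(d₂) = 0.427424
Call price V = S·N(d₁) − K·e^{−rT}·N(d₂) = 18.224248 − 10.066554 = 8.157694
φ(d₁) = (1/√(2π))·e^{−d₁²/2} = 0.351325
Γ = φ(d₁) / (S·σ·√T) = 0.019441

price = 8.157694
Γ = 0.019441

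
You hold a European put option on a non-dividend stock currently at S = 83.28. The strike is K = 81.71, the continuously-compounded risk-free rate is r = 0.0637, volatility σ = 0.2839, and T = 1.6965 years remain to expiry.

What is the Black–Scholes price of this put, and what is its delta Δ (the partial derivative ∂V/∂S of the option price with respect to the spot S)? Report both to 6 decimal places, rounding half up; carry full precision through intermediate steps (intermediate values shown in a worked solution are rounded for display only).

σ√T = 0.2839·√1.6965 = 0.369779
d₁ = (ln(S/K) + (r+σ²/2)T) / (σ√T) = (ln(83.28/81.71) + (0.0637+0.2839²/2)·1.6965) / 0.369779 = (0.019032 + 0.176435) / 0.369779 = 0.528606
d₂ = d₁ − σ√T = 0.528606 − 0.369779 = 0.158827
e^{−rT} = e^{−0.0637·1.6965} = 0.897567
N(−d₁) = 0.298539,  N(−d₂) = 0.436903
Put price V = K·e^{−rT}·N(−d₂) − S·N(−d₁) = 32.042545 − 24.862367 = 7.180179
Δ = −N(−d₁) = -0.298539

price = 7.180179
Δ = -0.298539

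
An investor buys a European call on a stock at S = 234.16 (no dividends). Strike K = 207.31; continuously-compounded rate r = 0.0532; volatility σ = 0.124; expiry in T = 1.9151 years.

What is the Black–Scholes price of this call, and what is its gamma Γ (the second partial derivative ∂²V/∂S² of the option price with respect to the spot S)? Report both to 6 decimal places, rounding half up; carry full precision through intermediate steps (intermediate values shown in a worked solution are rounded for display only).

σ√T = 0.124·√1.9151 = 0.171600
d₁ = (ln(S/K) + (r+σ²/2)T) / (σ√T) = (ln(234.16/207.31) + (0.0532+0.124²/2)·1.9151) / 0.171600 = (0.121789 + 0.116607) / 0.171600 = 1.389254
d₂ = d₁ − σ√T = 1.389254 − 0.171600 = 1.217654
e^{−rT} = e^{−0.0532·1.9151} = 0.903135
N(d₁) = 0.917622,  N(d₂) = 0.888322
Call price V = S·N(d₁) − K·e^{−rT}·N(d₂) = 214.870410 − 166.319585 = 48.550825
φ(d₁) = (1/√(2π))·e^{−d₁²/2} = 0.151988
Γ = φ(d₁) / (S·σ·√T) = 0.003783

price = 48.550825
Γ = 0.003783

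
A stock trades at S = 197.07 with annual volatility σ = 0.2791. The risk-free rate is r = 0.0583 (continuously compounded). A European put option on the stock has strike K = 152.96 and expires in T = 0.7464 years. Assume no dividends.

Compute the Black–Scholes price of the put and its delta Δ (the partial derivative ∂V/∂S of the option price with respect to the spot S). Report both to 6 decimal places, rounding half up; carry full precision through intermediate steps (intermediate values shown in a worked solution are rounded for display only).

price = 2.143882
Δ = -0.088211

σ√T = 0.2791·√0.7464 = 0.241127
d₁ = (ln(S/K) + (r+σ²/2)T) / (σ√T) = (ln(197.07/152.96) + (0.0583+0.2791²/2)·0.7464) / 0.241127 = (0.253383 + 0.072586) / 0.241127 = 1.351856
d₂ = d₁ − σ√T = 1.351856 − 0.241127 = 1.110729
e^{−rT} = e^{−0.0583·0.7464} = 0.957418
N(−d₁) = 0.088211,  N(−d₂) = 0.133343
Put price V = K·e^{−rT}·N(−d₂) − S·N(−d₁) = 19.527574 − 17.383692 = 2.143882
Δ = −N(−d₁) = -0.088211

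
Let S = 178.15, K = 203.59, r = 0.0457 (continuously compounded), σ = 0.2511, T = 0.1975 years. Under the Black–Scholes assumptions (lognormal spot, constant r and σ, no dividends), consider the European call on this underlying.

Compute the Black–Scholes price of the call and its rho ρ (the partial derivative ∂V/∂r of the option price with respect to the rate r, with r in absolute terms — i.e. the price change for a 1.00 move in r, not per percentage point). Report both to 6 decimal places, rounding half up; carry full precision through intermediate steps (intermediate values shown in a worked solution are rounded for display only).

σ√T = 0.2511·√0.1975 = 0.111591
d₁ = (ln(S/K) + (r+σ²/2)T) / (σ√T) = (ln(178.15/203.59) + (0.0457+0.2511²/2)·0.1975) / 0.111591 = (-0.133482 + 0.015252) / 0.111591 = -1.059493
d₂ = d₁ − σ√T = -1.059493 − 0.111591 = -1.171085
e^{−rT} = e^{−0.0457·0.1975} = 0.991015
N(d₁) = 0.144688,  N(d₂) = 0.120782
Call price V = S·N(d₁) − K·e^{−rT}·N(d₂) = 25.776093 − 24.369140 = 1.406953
ρ = K·T·e^{−rT}·N(d₂) = 4.812905

price = 1.406953
ρ = 4.812905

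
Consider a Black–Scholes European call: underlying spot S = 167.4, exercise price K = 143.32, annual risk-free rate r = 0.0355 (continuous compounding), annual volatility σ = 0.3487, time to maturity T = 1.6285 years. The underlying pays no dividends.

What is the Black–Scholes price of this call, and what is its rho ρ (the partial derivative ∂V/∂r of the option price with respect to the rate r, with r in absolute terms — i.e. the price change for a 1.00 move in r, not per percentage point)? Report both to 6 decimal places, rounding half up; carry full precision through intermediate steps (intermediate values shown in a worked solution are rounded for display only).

σ√T = 0.3487·√1.6285 = 0.444985
d₁ = (ln(S/K) + (r+σ²/2)T) / (σ√T) = (ln(167.4/143.32) + (0.0355+0.3487²/2)·1.6285) / 0.444985 = (0.155306 + 0.156818) / 0.444985 = 0.701425
d₂ = d₁ − σ√T = 0.701425 − 0.444985 = 0.256440
e^{−rT} = e^{−0.0355·1.6285} = 0.943828
N(d₁) = 0.758481,  N(d₂) = 0.601194
Call price V = S·N(d₁) − K·e^{−rT}·N(d₂) = 126.969748 − 81.323185 = 45.646563
ρ = K·T·e^{−rT}·N(d₂) = 132.434807

price = 45.646563
ρ = 132.434807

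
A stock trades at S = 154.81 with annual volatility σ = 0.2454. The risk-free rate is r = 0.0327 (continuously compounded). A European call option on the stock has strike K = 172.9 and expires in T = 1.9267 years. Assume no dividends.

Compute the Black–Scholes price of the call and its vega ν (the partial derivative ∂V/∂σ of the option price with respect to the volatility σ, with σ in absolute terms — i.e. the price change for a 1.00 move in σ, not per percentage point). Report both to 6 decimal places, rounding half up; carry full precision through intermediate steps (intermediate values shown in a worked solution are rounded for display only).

σ√T = 0.2454·√1.9267 = 0.340629
d₁ = (ln(S/K) + (r+σ²/2)T) / (σ√T) = (ln(154.81/172.9) + (0.0327+0.2454²/2)·1.9267) / 0.340629 = (-0.110515 + 0.121017) / 0.340629 = 0.030832
d₂ = d₁ − σ√T = 0.030832 − 0.340629 = -0.309797
e^{−rT} = e^{−0.0327·1.9267} = 0.938941
N(d₁) = 0.512298,  N(d₂) = 0.378358
Call price V = S·N(d₁) − K·e^{−rT}·N(d₂) = 79.308897 − 61.423660 = 17.885237
φ(d₁) = (1/√(2π))·e^{−d₁²/2} = 0.398753
ν = S·φ(d₁)·√T = 85.685967

price = 17.885237
ν = 85.685967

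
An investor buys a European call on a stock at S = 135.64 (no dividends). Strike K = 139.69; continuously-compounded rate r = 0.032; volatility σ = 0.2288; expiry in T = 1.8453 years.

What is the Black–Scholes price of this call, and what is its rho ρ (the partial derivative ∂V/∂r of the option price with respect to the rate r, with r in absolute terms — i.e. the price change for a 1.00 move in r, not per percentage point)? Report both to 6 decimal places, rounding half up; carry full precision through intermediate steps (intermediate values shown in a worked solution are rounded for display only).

σ√T = 0.2288·√1.8453 = 0.310806
d₁ = (ln(S/K) + (r+σ²/2)T) / (σ√T) = (ln(135.64/139.69) + (0.032+0.2288²/2)·1.8453) / 0.310806 = (-0.029421 + 0.107350) / 0.310806 = 0.250730
d₂ = d₁ − σ√T = 0.250730 − 0.310806 = -0.060076
e^{−rT} = e^{−0.032·1.8453} = 0.942660
N(d₁) = 0.598989,  N(d₂) = 0.476048
Call price V = S·N(d₁) − K·e^{−rT}·N(d₂) = 81.246816 − 62.686028 = 18.560788
ρ = K·T·e^{−rT}·N(d₂) = 115.674527

price = 18.560788
ρ = 115.674527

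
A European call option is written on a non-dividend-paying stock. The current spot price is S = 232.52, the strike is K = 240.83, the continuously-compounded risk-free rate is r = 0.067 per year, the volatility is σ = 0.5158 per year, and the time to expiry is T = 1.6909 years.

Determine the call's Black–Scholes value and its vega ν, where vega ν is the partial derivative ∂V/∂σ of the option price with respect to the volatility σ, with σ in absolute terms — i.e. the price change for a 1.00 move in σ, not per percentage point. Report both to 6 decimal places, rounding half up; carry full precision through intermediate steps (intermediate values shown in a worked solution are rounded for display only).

σ√T = 0.5158·√1.6909 = 0.670719
d₁ = (ln(S/K) + (r+σ²/2)T) / (σ√T) = (ln(232.52/240.83) + (0.067+0.5158²/2)·1.6909) / 0.670719 = (-0.035115 + 0.338222) / 0.670719 = 0.451914
d₂ = d₁ − σ√T = 0.451914 − 0.670719 = -0.218805
e^{−rT} = e^{−0.067·1.6909} = 0.892891
N(d₁) = 0.674334,  N(d₂) = 0.413401
Call price V = S·N(d₁) − K·e^{−rT}·N(d₂) = 156.796244 − 88.895714 = 67.900530
φ(d₁) = (1/√(2π))·e^{−d₁²/2} = 0.360216
ν = S·φ(d₁)·√T = 108.913627

price = 67.900530
ν = 108.913627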